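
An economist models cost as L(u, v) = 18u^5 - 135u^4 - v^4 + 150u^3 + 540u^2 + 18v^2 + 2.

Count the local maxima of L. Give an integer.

4

L separates as a function of u plus a function of v, so ∇L=0 decouples.
∂L/∂u = 90u(u - 4)(u - 3)(u + 1) = 0 at u ∈ {-1, 0, 3, 4}; ∂L/∂v = -4v(v - 3)(v + 3) = 0 at v ∈ {-3, 0, 3}.
The Hessian is diagonal: diag(L_uu, L_vv). Second derivatives: L_uu(-1)=-1800, L_uu(0)=1080, L_uu(3)=-1080, L_uu(4)=1800; L_vv(-3)=-72, L_vv(0)=36, L_vv(3)=-72.
Local maxima occur where both diagonal entries negative: (-1, -3), (-1, 3), (3, -3), (3, 3). Count: 4.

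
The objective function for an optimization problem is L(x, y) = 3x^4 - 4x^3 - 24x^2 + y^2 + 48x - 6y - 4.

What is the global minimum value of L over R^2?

L(x,y) separates as P(x) + Q(y) − 4, so its minimum is min P + min Q − 4.
P'(x) = 12(x - 2)(x - 1)(x + 2) vanishes at x ∈ {-2, 1, 2}; Q'(y) = 2y - 6 vanishes at y ∈ {3}.
Local minima of P (where P''>0): P(-2)=-112, P(2)=16. Local minima of Q: Q(3)=-9.
So the global minimum of L is P(-2) + Q(3) − 4 = -112 − 9 − 4 = -125, attained at (-2, 3).

-125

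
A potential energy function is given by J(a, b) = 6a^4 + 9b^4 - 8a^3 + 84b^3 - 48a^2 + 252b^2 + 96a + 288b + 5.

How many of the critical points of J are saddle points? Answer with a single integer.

J separates as a function of a plus a function of b, so ∇J=0 decouples.
∂J/∂a = 24(a - 2)(a - 1)(a + 2) = 0 at a ∈ {-2, 1, 2}; ∂J/∂b = 36(b + 1)(b + 2)(b + 4) = 0 at b ∈ {-4, -2, -1}.
The Hessian is diagonal: diag(J_aa, J_bb). Second derivatives: J_aa(-2)=288, J_aa(1)=-72, J_aa(2)=96; J_bb(-4)=216, J_bb(-2)=-72, J_bb(-1)=108.
Saddle points occur where the two diagonal entries have opposite signs: (-2, -2), (1, -4), (1, -1), (2, -2). Count: 4.

4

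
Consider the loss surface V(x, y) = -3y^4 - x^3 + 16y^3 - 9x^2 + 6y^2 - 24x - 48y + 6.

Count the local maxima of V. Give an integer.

V separates as a function of x plus a function of y, so ∇V=0 decouples.
∂V/∂x = -3(x + 2)(x + 4) = 0 at x ∈ {-4, -2}; ∂V/∂y = -12(y - 4)(y - 1)(y + 1) = 0 at y ∈ {-1, 1, 4}.
The Hessian is diagonal: diag(V_xx, V_yy). Second derivatives: V_xx(-4)=6, V_xx(-2)=-6; V_yy(-1)=-120, V_yy(1)=72, V_yy(4)=-180.
Local maxima occur where both diagonal entries negative: (-2, -1), (-2, 4). Count: 2.

2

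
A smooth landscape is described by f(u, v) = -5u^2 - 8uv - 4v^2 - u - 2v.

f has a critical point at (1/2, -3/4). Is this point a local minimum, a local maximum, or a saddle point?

local maximum

The Hessian of f is constant: H = [[-10, -8], [-8, -8]].
det(H) = (-10)·(-8) − (-8)² = 16.
det(H) > 0 and tr(H) = -18 < 0, so H is negative definite and the point is a local maximum.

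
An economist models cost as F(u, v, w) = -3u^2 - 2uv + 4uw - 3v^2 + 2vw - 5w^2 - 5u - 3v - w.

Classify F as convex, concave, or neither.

F is quadratic, so its Hessian is the constant matrix H = [[-6, -2, 4], [-2, -6, 2], [4, 2, -10]].
Leading principal minors: -6, 32, -232.
Signs alternate −, +, − ⇒ H ≺ 0 ⇒ concave.

concave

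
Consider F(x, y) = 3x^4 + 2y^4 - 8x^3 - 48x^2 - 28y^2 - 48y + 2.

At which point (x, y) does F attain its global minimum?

F(x,y) separates as P(x) + Q(y) + 2, so its minimum is min P + min Q + 2.
P'(x) = 12x(x - 4)(x + 2) vanishes at x ∈ {-2, 0, 4}; Q'(y) = 8(y - 3)(y + 1)(y + 2) vanishes at y ∈ {-2, -1, 3}.
Local minima of P (where P''>0): P(-2)=-80, P(4)=-512. Local minima of Q: Q(-2)=16, Q(3)=-234.
So the global minimum of F is P(4) + Q(3) + 2 = -512 − 234 + 2 = -744, attained at (4, 3).

(4, 3)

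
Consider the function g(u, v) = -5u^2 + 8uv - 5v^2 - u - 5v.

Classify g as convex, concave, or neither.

g is quadratic, so its Hessian is the constant matrix H = [[-10, 8], [8, -10]].
det(H) = 36, tr(H) = -20.
det(H) > 0 and tr(H) < 0, so H is negative definite everywhere: concave.

concave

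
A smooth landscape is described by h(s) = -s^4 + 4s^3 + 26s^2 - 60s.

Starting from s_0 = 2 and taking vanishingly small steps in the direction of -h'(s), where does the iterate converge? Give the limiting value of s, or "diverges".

1

h'(s) = -4(s - 5)(s - 1)(s + 3), so h'(2) = 60.
Gradient descent moves in the -h' direction, i.e. s is decreasing.
The nearest critical point in that direction is s = 1, where h'' = 64 > 0 (a local minimum). The iterate converges there.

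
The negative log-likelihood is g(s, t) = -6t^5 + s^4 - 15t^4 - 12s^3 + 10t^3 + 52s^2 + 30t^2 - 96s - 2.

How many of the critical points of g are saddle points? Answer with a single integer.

6

g separates as a function of s plus a function of t, so ∇g=0 decouples.
∂g/∂s = 4(s - 4)(s - 3)(s - 2) = 0 at s ∈ {2, 3, 4}; ∂g/∂t = -30t(t - 1)(t + 1)(t + 2) = 0 at t ∈ {-2, -1, 0, 1}.
The Hessian is diagonal: diag(g_ss, g_tt). Second derivatives: g_ss(2)=8, g_ss(3)=-4, g_ss(4)=8; g_tt(-2)=180, g_tt(-1)=-60, g_tt(0)=60, g_tt(1)=-180.
Saddle points occur where the two diagonal entries have opposite signs: (2, -1), (2, 1), (3, -2), (3, 0), (4, -1), (4, 1). Count: 6.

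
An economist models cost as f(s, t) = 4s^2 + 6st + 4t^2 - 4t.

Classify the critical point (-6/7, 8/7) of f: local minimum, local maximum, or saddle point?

The Hessian of f is constant: H = [[8, 6], [6, 8]].
det(H) = 8·8 − 6² = 28.
det(H) > 0 and tr(H) = 16 > 0, so H is positive definite and the point is a local minimum.

local minimum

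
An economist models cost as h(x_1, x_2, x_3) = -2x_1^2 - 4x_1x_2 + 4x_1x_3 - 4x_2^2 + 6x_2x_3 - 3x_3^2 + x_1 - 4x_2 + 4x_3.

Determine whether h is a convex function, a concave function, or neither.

h is quadratic, so its Hessian is the constant matrix H = [[-4, -4, 4], [-4, -8, 6], [4, 6, -6]].
Leading principal minors: -4, 16, -16.
Signs alternate −, +, − ⇒ H ≺ 0 ⇒ concave.

concave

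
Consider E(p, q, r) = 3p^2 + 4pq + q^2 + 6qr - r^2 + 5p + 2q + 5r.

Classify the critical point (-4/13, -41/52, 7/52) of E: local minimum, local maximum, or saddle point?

saddle point

The Hessian is constant: H = [[6, 4, 0], [4, 2, 6], [0, 6, -2]].
Leading principal minors: Δ₁ = 6, Δ₂ = -4, Δ₃ = -208.
The minors fit neither the all-positive nor the alternating-sign pattern, so H is indefinite: a saddle point.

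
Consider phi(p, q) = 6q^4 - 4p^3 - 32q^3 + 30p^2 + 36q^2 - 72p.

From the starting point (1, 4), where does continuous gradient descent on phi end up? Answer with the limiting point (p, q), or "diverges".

(2, 3)

phi is separable, so gradient descent decouples: p follows -∂phi/∂p, q follows -∂phi/∂q.
∂phi/∂p = -12(p - 3)(p - 2); at p=1 this is -24, so p increases.
∂phi/∂q = 24q(q - 3)(q - 1); at q=4 this is 288, so q decreases.
p converges to its nearest critical value 2 (a local min of the p-part); q converges to 3. The iterate converges to (2, 3).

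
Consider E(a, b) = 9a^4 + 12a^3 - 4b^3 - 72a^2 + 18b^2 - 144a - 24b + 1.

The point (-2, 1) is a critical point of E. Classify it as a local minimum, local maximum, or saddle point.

The mixed partial ∂²E/∂a∂b is 0, so the Hessian at any point is diag(E_aa, E_bb) = diag(36(3a^2 + 2a - 4), 12(-2b + 3)).
At (-2, 1): H = diag(144, 12).
Both eigenvalues are positive, so H is positive definite: a local minimum.

local minimum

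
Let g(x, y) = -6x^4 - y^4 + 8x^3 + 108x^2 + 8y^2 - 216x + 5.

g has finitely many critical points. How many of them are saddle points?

g separates as a function of x plus a function of y, so ∇g=0 decouples.
∂g/∂x = -24(x - 3)(x - 1)(x + 3) = 0 at x ∈ {-3, 1, 3}; ∂g/∂y = -4y(y - 2)(y + 2) = 0 at y ∈ {-2, 0, 2}.
The Hessian is diagonal: diag(g_xx, g_yy). Second derivatives: g_xx(-3)=-576, g_xx(1)=192, g_xx(3)=-288; g_yy(-2)=-32, g_yy(0)=16, g_yy(2)=-32.
Saddle points occur where the two diagonal entries have opposite signs: (-3, 0), (1, -2), (1, 2), (3, 0). Count: 4.

4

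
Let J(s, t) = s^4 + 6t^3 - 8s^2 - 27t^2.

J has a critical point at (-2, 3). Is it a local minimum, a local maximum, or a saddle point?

local minimum

The mixed partial ∂²J/∂s∂t is 0, so the Hessian at any point is diag(J_ss, J_tt) = diag(4(3s^2 - 4), 18(2t - 3)).
At (-2, 3): H = diag(32, 54).
Both eigenvalues are positive, so H is positive definite: a local minimum.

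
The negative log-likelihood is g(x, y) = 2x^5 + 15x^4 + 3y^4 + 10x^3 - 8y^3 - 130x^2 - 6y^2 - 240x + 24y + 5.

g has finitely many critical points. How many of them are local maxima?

g separates as a function of x plus a function of y, so ∇g=0 decouples.
∂g/∂x = 10(x - 2)(x + 1)(x + 3)(x + 4) = 0 at x ∈ {-4, -3, -1, 2}; ∂g/∂y = 12(y - 2)(y - 1)(y + 1) = 0 at y ∈ {-1, 1, 2}.
The Hessian is diagonal: diag(g_xx, g_yy). Second derivatives: g_xx(-4)=-180, g_xx(-3)=100, g_xx(-1)=-180, g_xx(2)=900; g_yy(-1)=72, g_yy(1)=-24, g_yy(2)=36.
Local maxima occur where both diagonal entries negative: (-4, 1), (-1, 1). Count: 2.

2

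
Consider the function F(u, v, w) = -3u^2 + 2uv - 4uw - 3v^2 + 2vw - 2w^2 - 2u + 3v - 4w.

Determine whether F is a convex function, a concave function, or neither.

concave

F is quadratic, so its Hessian is the constant matrix H = [[-6, 2, -4], [2, -6, 2], [-4, 2, -4]].
Leading principal minors: -6, 32, -40.
Signs alternate −, +, − ⇒ H ≺ 0 ⇒ concave.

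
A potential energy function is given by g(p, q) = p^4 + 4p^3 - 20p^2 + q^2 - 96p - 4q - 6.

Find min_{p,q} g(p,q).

g(p,q) separates as A(p) + B(q) − 6, so its minimum is min A + min B − 6.
A'(p) = 4(p - 3)(p + 2)(p + 4) vanishes at p ∈ {-4, -2, 3}; B'(q) = 2q - 4 vanishes at q ∈ {2}.
Local minima of A (where A''>0): A(-4)=64, A(3)=-279. Local minima of B: B(2)=-4.
So the global minimum of g is A(3) + B(2) − 6 = -279 − 4 − 6 = -289, attained at (3, 2).

-289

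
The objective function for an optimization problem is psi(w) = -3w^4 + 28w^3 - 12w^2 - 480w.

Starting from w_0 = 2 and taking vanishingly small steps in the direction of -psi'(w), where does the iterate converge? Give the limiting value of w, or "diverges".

psi'(w) = -12(w - 5)(w - 4)(w + 2), so psi'(2) = -288.
Gradient descent moves in the -psi' direction, i.e. w is increasing.
The nearest critical point in that direction is w = 4, where psi'' = 72 > 0 (a local minimum). The iterate converges there.

4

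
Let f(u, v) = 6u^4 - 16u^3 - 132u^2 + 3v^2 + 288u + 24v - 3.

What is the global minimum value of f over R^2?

f(u,v) separates as P(u) + Q(v) − 3, so its minimum is min P + min Q − 3.
P'(u) = 24(u - 4)(u - 1)(u + 3) vanishes at u ∈ {-3, 1, 4}; Q'(v) = 6v + 24 vanishes at v ∈ {-4}.
Local minima of P (where P''>0): P(-3)=-1134, P(4)=-448. Local minima of Q: Q(-4)=-48.
So the global minimum of f is P(-3) + Q(-4) − 3 = -1134 − 48 − 3 = -1185, attained at (-3, -4).

-1185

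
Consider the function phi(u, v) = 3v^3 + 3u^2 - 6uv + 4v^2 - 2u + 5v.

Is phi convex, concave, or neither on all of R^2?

The term 3v^3 is cubic, so the Hessian is not constant.
∂²phi/∂v² = 18v + 8, which takes both signs as v varies (negative for sufficiently negative v). A diagonal entry of the Hessian changing sign means the Hessian is neither positive- nor negative-semidefinite on all of R^2.

neither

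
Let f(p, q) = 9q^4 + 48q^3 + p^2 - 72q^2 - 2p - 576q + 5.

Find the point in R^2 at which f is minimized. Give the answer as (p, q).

f(p,q) separates as A(p) + B(q) + 5, so its minimum is min A + min B + 5.
A'(p) = 2p - 2 vanishes at p ∈ {1}; B'(q) = 36(q - 2)(q + 2)(q + 4) vanishes at q ∈ {-4, -2, 2}.
Local minima of A (where A''>0): A(1)=-1. Local minima of B: B(-4)=384, B(2)=-912.
So the global minimum of f is A(1) + B(2) + 5 = -1 − 912 + 5 = -908, attained at (1, 2).

(1, 2)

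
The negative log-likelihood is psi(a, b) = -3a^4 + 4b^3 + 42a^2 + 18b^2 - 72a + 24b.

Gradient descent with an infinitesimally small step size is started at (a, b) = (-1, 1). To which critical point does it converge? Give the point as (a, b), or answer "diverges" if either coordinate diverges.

psi is separable, so gradient descent decouples: a follows -∂psi/∂a, b follows -∂psi/∂b.
∂psi/∂a = -12(a - 2)(a - 1)(a + 3); at a=-1 this is -144, so a increases.
∂psi/∂b = 12(b + 1)(b + 2); at b=1 this is 72, so b decreases.
a converges to its nearest critical value 1 (a local min of the a-part); b converges to -1. The iterate converges to (1, -1).

(1, -1)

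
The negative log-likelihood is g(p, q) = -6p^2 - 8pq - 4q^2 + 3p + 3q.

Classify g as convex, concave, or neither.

g is quadratic, so its Hessian is the constant matrix H = [[-12, -8], [-8, -8]].
det(H) = 32, tr(H) = -20.
det(H) > 0 and tr(H) < 0, so H is negative definite everywhere: concave.

concave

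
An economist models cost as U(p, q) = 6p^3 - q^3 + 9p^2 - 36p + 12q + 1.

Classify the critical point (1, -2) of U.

local minimum

The mixed partial ∂²U/∂p∂q is 0, so the Hessian at any point is diag(U_pp, U_qq) = diag(18(2p + 1), -6q).
At (1, -2): H = diag(54, 12).
Both eigenvalues are positive, so H is positive definite: a local minimum.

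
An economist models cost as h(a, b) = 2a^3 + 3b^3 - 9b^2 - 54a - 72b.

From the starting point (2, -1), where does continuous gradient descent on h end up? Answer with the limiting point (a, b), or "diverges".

(3, 4)

h is separable, so gradient descent decouples: a follows -∂h/∂a, b follows -∂h/∂b.
∂h/∂a = 6(a - 3)(a + 3); at a=2 this is -30, so a increases.
∂h/∂b = 9(b - 4)(b + 2); at b=-1 this is -45, so b increases.
a converges to its nearest critical value 3 (a local min of the a-part); b converges to 4. The iterate converges to (3, 4).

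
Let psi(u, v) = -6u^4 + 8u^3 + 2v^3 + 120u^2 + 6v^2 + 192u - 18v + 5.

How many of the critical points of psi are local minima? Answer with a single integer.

1

psi separates as a function of u plus a function of v, so ∇psi=0 decouples.
∂psi/∂u = -24(u - 4)(u + 1)(u + 2) = 0 at u ∈ {-2, -1, 4}; ∂psi/∂v = 6(v - 1)(v + 3) = 0 at v ∈ {-3, 1}.
The Hessian is diagonal: diag(psi_uu, psi_vv). Second derivatives: psi_uu(-2)=-144, psi_uu(-1)=120, psi_uu(4)=-720; psi_vv(-3)=-24, psi_vv(1)=24.
Local minima occur where both diagonal entries positive: (-1, 1). Count: 1.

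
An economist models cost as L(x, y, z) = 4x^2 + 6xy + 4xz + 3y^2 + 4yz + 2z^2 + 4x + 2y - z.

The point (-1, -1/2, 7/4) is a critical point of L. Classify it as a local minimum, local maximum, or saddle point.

The Hessian is constant: H = [[8, 6, 4], [6, 6, 4], [4, 4, 4]].
Leading principal minors: Δ₁ = 8, Δ₂ = 12, Δ₃ = 16.
All leading minors are positive, so H is positive definite: a local minimum.

local minimum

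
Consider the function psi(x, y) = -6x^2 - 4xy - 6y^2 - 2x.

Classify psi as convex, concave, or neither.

concave

psi is quadratic, so its Hessian is the constant matrix H = [[-12, -4], [-4, -12]].
det(H) = 128, tr(H) = -24.
det(H) > 0 and tr(H) < 0, so H is negative definite everywhere: concave.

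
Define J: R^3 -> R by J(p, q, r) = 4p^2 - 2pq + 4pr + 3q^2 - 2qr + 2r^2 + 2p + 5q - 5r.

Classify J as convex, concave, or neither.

convex

J is quadratic, so its Hessian is the constant matrix H = [[8, -2, 4], [-2, 6, -2], [4, -2, 4]].
Leading principal minors: 8, 44, 80.
All positive ⇒ H ≻ 0 ⇒ convex.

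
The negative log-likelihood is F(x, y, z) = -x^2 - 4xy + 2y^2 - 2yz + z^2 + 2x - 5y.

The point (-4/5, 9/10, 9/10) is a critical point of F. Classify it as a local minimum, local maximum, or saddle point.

saddle point

The Hessian is constant: H = [[-2, -4, 0], [-4, 4, -2], [0, -2, 2]].
Leading principal minors: Δ₁ = -2, Δ₂ = -24, Δ₃ = -40.
The minors fit neither the all-positive nor the alternating-sign pattern, so H is indefinite: a saddle point.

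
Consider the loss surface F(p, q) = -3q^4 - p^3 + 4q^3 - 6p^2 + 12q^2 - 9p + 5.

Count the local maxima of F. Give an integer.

F separates as a function of p plus a function of q, so ∇F=0 decouples.
∂F/∂p = -3(p + 1)(p + 3) = 0 at p ∈ {-3, -1}; ∂F/∂q = -12q(q - 2)(q + 1) = 0 at q ∈ {-1, 0, 2}.
The Hessian is diagonal: diag(F_pp, F_qq). Second derivatives: F_pp(-3)=6, F_pp(-1)=-6; F_qq(-1)=-36, F_qq(0)=24, F_qq(2)=-72.
Local maxima occur where both diagonal entries negative: (-1, -1), (-1, 2). Count: 2.

2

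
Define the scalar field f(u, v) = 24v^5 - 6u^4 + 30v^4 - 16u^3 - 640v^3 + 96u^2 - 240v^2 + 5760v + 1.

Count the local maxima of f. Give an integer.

4

f separates as a function of u plus a function of v, so ∇f=0 decouples.
∂f/∂u = -24u(u - 2)(u + 4) = 0 at u ∈ {-4, 0, 2}; ∂f/∂v = 120(v - 3)(v - 2)(v + 2)(v + 4) = 0 at v ∈ {-4, -2, 2, 3}.
The Hessian is diagonal: diag(f_uu, f_vv). Second derivatives: f_uu(-4)=-576, f_uu(0)=192, f_uu(2)=-288; f_vv(-4)=-10080, f_vv(-2)=4800, f_vv(2)=-2880, f_vv(3)=4200.
Local maxima occur where both diagonal entries negative: (-4, -4), (-4, 2), (2, -4), (2, 2). Count: 4.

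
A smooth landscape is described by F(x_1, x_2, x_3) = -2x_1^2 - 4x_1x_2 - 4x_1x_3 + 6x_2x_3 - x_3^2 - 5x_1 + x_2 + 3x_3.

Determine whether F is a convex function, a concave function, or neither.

neither

F is quadratic, so its Hessian is the constant matrix H = [[-4, -4, -4], [-4, 0, 6], [-4, 6, -2]].
Leading principal minors: -4, -16, 368.
Neither pattern holds ⇒ H is indefinite ⇒ neither convex nor concave.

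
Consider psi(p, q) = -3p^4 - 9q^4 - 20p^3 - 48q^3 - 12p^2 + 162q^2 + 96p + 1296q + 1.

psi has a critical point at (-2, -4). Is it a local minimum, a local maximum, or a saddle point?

The mixed partial ∂²psi/∂p∂q is 0, so the Hessian at any point is diag(psi_pp, psi_qq) = diag(-12(3p^2 + 10p + 2), 36(-3q^2 - 8q + 9)).
At (-2, -4): H = diag(72, -252).
The eigenvalues have opposite signs, so H is indefinite: a saddle point.

saddle point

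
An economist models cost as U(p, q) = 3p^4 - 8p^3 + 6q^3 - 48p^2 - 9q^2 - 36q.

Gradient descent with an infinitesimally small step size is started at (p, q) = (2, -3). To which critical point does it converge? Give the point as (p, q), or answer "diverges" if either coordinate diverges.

U is separable, so gradient descent decouples: p follows -∂U/∂p, q follows -∂U/∂q.
∂U/∂p = 12p(p - 4)(p + 2); at p=2 this is -192, so p increases.
∂U/∂q = 18(q - 2)(q + 1); at q=-3 this is 180, so q decreases.
The q-coordinate has no critical point in that direction and runs off to infinity.

diverges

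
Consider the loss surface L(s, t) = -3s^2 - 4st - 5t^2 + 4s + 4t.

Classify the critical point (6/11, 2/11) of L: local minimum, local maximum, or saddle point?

The Hessian of L is constant: H = [[-6, -4], [-4, -10]].
det(H) = (-6)·(-10) − (-4)² = 44.
det(H) > 0 and tr(H) = -16 < 0, so H is negative definite and the point is a local maximum.

local maximum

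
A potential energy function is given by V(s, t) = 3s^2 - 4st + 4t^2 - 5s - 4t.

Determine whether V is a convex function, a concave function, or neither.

convex

V is quadratic, so its Hessian is the constant matrix H = [[6, -4], [-4, 8]].
det(H) = 32, tr(H) = 14.
det(H) > 0 and tr(H) > 0, so H is positive definite everywhere: convex.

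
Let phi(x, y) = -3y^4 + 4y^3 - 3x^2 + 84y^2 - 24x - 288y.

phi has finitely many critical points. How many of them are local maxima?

2

phi separates as a function of x plus a function of y, so ∇phi=0 decouples.
∂phi/∂x = -6(x + 4) = 0 at x ∈ {-4}; ∂phi/∂y = -12(y - 3)(y - 2)(y + 4) = 0 at y ∈ {-4, 2, 3}.
The Hessian is diagonal: diag(phi_xx, phi_yy). Second derivatives: phi_xx(-4)=-6; phi_yy(-4)=-504, phi_yy(2)=72, phi_yy(3)=-84.
Local maxima occur where both diagonal entries negative: (-4, -4), (-4, 3). Count: 2.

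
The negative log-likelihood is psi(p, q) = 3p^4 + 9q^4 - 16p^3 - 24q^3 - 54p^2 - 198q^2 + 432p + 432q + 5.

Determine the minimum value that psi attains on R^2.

psi(p,q) separates as A(p) + B(q) + 5, so its minimum is min A + min B + 5.
A'(p) = 12(p - 4)(p - 3)(p + 3) vanishes at p ∈ {-3, 3, 4}; B'(q) = 36(q - 4)(q - 1)(q + 3) vanishes at q ∈ {-3, 1, 4}.
Local minima of A (where A''>0): A(-3)=-1107, A(4)=608. Local minima of B: B(-3)=-1701, B(4)=-672.
So the global minimum of psi is A(-3) + B(-3) + 5 = -1107 − 1701 + 5 = -2803, attained at (-3, -3).

-2803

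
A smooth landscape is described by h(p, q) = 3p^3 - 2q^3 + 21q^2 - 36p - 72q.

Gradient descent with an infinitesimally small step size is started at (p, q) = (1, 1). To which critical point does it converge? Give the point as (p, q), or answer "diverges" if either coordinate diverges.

(2, 3)

h is separable, so gradient descent decouples: p follows -∂h/∂p, q follows -∂h/∂q.
∂h/∂p = 9(p - 2)(p + 2); at p=1 this is -27, so p increases.
∂h/∂q = -6(q - 4)(q - 3); at q=1 this is -36, so q increases.
p converges to its nearest critical value 2 (a local min of the p-part); q converges to 3. The iterate converges to (2, 3).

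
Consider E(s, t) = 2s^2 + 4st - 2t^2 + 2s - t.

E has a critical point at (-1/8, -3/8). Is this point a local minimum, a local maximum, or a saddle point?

saddle point

The Hessian of E is constant: H = [[4, 4], [4, -4]].
det(H) = 4·(-4) − 4² = -32.
Since det(H) < 0, H is indefinite and the critical point is a saddle point.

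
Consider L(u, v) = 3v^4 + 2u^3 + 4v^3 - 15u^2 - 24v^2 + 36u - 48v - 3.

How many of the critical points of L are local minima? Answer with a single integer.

2

L separates as a function of u plus a function of v, so ∇L=0 decouples.
∂L/∂u = 6(u - 3)(u - 2) = 0 at u ∈ {2, 3}; ∂L/∂v = 12(v - 2)(v + 1)(v + 2) = 0 at v ∈ {-2, -1, 2}.
The Hessian is diagonal: diag(L_uu, L_vv). Second derivatives: L_uu(2)=-6, L_uu(3)=6; L_vv(-2)=48, L_vv(-1)=-36, L_vv(2)=144.
Local minima occur where both diagonal entries positive: (3, -2), (3, 2). Count: 2.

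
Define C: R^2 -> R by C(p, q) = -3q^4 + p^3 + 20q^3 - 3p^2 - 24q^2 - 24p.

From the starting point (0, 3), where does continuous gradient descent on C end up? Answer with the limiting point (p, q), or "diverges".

(4, 1)

C is separable, so gradient descent decouples: p follows -∂C/∂p, q follows -∂C/∂q.
∂C/∂p = 3(p - 4)(p + 2); at p=0 this is -24, so p increases.
∂C/∂q = -12q(q - 4)(q - 1); at q=3 this is 72, so q decreases.
p converges to its nearest critical value 4 (a local min of the p-part); q converges to 1. The iterate converges to (4, 1).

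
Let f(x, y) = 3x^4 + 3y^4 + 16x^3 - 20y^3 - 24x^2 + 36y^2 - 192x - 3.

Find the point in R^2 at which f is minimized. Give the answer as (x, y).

(2, 0)

f(x,y) separates as P(x) + Q(y) − 3, so its minimum is min P + min Q − 3.
P'(x) = 12(x - 2)(x + 2)(x + 4) vanishes at x ∈ {-4, -2, 2}; Q'(y) = 12y(y - 3)(y - 2) vanishes at y ∈ {0, 2, 3}.
Local minima of P (where P''>0): P(-4)=128, P(2)=-304. Local minima of Q: Q(0)=0, Q(3)=27.
So the global minimum of f is P(2) + Q(0) − 3 = -304 + 0 − 3 = -307, attained at (2, 0).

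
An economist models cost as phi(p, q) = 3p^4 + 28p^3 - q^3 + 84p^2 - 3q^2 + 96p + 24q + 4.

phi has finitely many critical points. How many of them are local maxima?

1

phi separates as a function of p plus a function of q, so ∇phi=0 decouples.
∂phi/∂p = 12(p + 1)(p + 2)(p + 4) = 0 at p ∈ {-4, -2, -1}; ∂phi/∂q = -3(q - 2)(q + 4) = 0 at q ∈ {-4, 2}.
The Hessian is diagonal: diag(phi_pp, phi_qq). Second derivatives: phi_pp(-4)=72, phi_pp(-2)=-24, phi_pp(-1)=36; phi_qq(-4)=18, phi_qq(2)=-18.
Local maxima occur where both diagonal entries negative: (-2, 2). Count: 1.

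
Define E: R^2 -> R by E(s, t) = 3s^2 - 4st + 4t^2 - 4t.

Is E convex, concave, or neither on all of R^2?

convex

E is quadratic, so its Hessian is the constant matrix H = [[6, -4], [-4, 8]].
det(H) = 32, tr(H) = 14.
det(H) > 0 and tr(H) > 0, so H is positive definite everywhere: convex.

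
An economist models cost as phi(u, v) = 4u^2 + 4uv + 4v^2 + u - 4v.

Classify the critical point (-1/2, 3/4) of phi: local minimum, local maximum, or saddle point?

The Hessian of phi is constant: H = [[8, 4], [4, 8]].
det(H) = 8·8 − 4² = 48.
det(H) > 0 and tr(H) = 16 > 0, so H is positive definite and the point is a local minimum.

local minimum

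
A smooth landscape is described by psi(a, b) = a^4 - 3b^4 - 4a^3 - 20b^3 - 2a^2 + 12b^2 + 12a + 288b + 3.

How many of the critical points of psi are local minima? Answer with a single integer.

2

psi separates as a function of a plus a function of b, so ∇psi=0 decouples.
∂psi/∂a = 4(a - 3)(a - 1)(a + 1) = 0 at a ∈ {-1, 1, 3}; ∂psi/∂b = -12(b - 2)(b + 3)(b + 4) = 0 at b ∈ {-4, -3, 2}.
The Hessian is diagonal: diag(psi_aa, psi_bb). Second derivatives: psi_aa(-1)=32, psi_aa(1)=-16, psi_aa(3)=32; psi_bb(-4)=-72, psi_bb(-3)=60, psi_bb(2)=-360.
Local minima occur where both diagonal entries positive: (-1, -3), (3, -3). Count: 2.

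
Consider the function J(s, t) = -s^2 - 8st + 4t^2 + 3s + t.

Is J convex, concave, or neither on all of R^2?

J is quadratic, so its Hessian is the constant matrix H = [[-2, -8], [-8, 8]].
det(H) = -80, tr(H) = 6.
det(H) < 0, so H is indefinite: neither convex nor concave.

neither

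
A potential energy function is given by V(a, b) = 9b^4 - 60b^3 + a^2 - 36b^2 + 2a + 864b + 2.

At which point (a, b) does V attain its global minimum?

V(a,b) separates as P(a) + Q(b) + 2, so its minimum is min P + min Q + 2.
P'(a) = 2a + 2 vanishes at a ∈ {-1}; Q'(b) = 36(b - 4)(b - 3)(b + 2) vanishes at b ∈ {-2, 3, 4}.
Local minima of P (where P''>0): P(-1)=-1. Local minima of Q: Q(-2)=-1248, Q(4)=1344.
So the global minimum of V is P(-1) + Q(-2) + 2 = -1 − 1248 + 2 = -1247, attained at (-1, -2).

(-1, -2)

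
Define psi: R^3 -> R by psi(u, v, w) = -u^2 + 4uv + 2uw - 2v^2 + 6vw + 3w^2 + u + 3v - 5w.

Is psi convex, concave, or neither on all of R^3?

neither

psi is quadratic, so its Hessian is the constant matrix H = [[-2, 4, 2], [4, -4, 6], [2, 6, 6]].
Leading principal minors: -2, -8, 136.
Neither pattern holds ⇒ H is indefinite ⇒ neither convex nor concave.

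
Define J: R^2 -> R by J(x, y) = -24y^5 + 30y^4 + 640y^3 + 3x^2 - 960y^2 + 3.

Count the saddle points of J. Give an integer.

J separates as a function of x plus a function of y, so ∇J=0 decouples.
∂J/∂x = 6x = 0 at x ∈ {0}; ∂J/∂y = -120y(y - 4)(y - 1)(y + 4) = 0 at y ∈ {-4, 0, 1, 4}.
The Hessian is diagonal: diag(J_xx, J_yy). Second derivatives: J_xx(0)=6; J_yy(-4)=19200, J_yy(0)=-1920, J_yy(1)=1800, J_yy(4)=-11520.
Saddle points occur where the two diagonal entries have opposite signs: (0, 0), (0, 4). Count: 2.

2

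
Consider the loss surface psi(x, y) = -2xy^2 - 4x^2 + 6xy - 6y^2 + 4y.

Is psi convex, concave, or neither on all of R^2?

neither

The term -2xy^2 is cubic, so the Hessian is not constant.
∂²psi/∂y² = -4x - 12, which takes both signs as x varies (negative for sufficiently large x). A diagonal entry of the Hessian changing sign means the Hessian is neither positive- nor negative-semidefinite on all of R^2.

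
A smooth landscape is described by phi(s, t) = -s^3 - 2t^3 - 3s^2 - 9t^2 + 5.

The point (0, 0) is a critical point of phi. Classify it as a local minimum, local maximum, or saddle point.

local maximum

The mixed partial ∂²phi/∂s∂t is 0, so the Hessian at any point is diag(phi_ss, phi_tt) = diag(-6(s + 1), -6(2t + 3)).
At (0, 0): H = diag(-6, -18).
Both eigenvalues are negative, so H is negative definite: a local maximum.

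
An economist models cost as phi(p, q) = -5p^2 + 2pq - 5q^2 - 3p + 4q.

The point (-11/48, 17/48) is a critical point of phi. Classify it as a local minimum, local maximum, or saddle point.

The Hessian of phi is constant: H = [[-10, 2], [2, -10]].
det(H) = (-10)·(-10) − 2² = 96.
det(H) > 0 and tr(H) = -20 < 0, so H is negative definite and the point is a local maximum.

local maximum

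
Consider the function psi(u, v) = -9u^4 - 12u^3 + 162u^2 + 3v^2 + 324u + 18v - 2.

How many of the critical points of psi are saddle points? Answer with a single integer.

2

psi separates as a function of u plus a function of v, so ∇psi=0 decouples.
∂psi/∂u = -36(u - 3)(u + 1)(u + 3) = 0 at u ∈ {-3, -1, 3}; ∂psi/∂v = 6(v + 3) = 0 at v ∈ {-3}.
The Hessian is diagonal: diag(psi_uu, psi_vv). Second derivatives: psi_uu(-3)=-432, psi_uu(-1)=288, psi_uu(3)=-864; psi_vv(-3)=6.
Saddle points occur where the two diagonal entries have opposite signs: (-3, -3), (3, -3). Count: 2.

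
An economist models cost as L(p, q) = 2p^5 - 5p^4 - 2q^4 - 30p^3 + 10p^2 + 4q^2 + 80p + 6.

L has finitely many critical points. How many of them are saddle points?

6

L separates as a function of p plus a function of q, so ∇L=0 decouples.
∂L/∂p = 10(p - 4)(p - 1)(p + 1)(p + 2) = 0 at p ∈ {-2, -1, 1, 4}; ∂L/∂q = -8q(q - 1)(q + 1) = 0 at q ∈ {-1, 0, 1}.
The Hessian is diagonal: diag(L_pp, L_qq). Second derivatives: L_pp(-2)=-180, L_pp(-1)=100, L_pp(1)=-180, L_pp(4)=900; L_qq(-1)=-16, L_qq(0)=8, L_qq(1)=-16.
Saddle points occur where the two diagonal entries have opposite signs: (-2, 0), (-1, -1), (-1, 1), (1, 0), (4, -1), (4, 1). Count: 6.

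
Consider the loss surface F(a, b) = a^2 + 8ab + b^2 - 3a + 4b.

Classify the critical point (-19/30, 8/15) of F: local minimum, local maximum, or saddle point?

The Hessian of F is constant: H = [[2, 8], [8, 2]].
det(H) = 2·2 − 8² = -60.
Since det(H) < 0, H is indefinite and the critical point is a saddle point.

saddle point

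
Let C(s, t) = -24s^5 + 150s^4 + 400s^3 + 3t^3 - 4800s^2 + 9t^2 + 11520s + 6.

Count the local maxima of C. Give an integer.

C separates as a function of s plus a function of t, so ∇C=0 decouples.
∂C/∂s = -120(s - 4)(s - 3)(s - 2)(s + 4) = 0 at s ∈ {-4, 2, 3, 4}; ∂C/∂t = 9t(t + 2) = 0 at t ∈ {-2, 0}.
The Hessian is diagonal: diag(C_ss, C_tt). Second derivatives: C_ss(-4)=40320, C_ss(2)=-1440, C_ss(3)=840, C_ss(4)=-1920; C_tt(-2)=-18, C_tt(0)=18.
Local maxima occur where both diagonal entries negative: (2, -2), (4, -2). Count: 2.

2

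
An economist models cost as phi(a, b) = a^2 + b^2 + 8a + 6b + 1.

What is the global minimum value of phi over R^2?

-24

phi(a,b) separates as P(a) + Q(b) + 1, so its minimum is min P + min Q + 1.
P'(a) = 2a + 8 vanishes at a ∈ {-4}; Q'(b) = 2b + 6 vanishes at b ∈ {-3}.
Local minima of P (where P''>0): P(-4)=-16. Local minima of Q: Q(-3)=-9.
So the global minimum of phi is P(-4) + Q(-3) + 1 = -16 − 9 + 1 = -24, attained at (-4, -3).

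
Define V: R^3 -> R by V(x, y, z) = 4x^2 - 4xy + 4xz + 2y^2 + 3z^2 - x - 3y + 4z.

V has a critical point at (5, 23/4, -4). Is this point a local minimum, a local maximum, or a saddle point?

local minimum

The Hessian is constant: H = [[8, -4, 4], [-4, 4, 0], [4, 0, 6]].
Leading principal minors: Δ₁ = 8, Δ₂ = 16, Δ₃ = 32.
All leading minors are positive, so H is positive definite: a local minimum.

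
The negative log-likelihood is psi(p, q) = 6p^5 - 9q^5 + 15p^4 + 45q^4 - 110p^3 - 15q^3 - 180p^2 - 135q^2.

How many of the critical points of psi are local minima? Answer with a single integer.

4

psi separates as a function of p plus a function of q, so ∇psi=0 decouples.
∂psi/∂p = 30p(p - 3)(p + 1)(p + 4) = 0 at p ∈ {-4, -1, 0, 3}; ∂psi/∂q = -45q(q - 3)(q - 2)(q + 1) = 0 at q ∈ {-1, 0, 2, 3}.
The Hessian is diagonal: diag(psi_pp, psi_qq). Second derivatives: psi_pp(-4)=-2520, psi_pp(-1)=360, psi_pp(0)=-360, psi_pp(3)=2520; psi_qq(-1)=540, psi_qq(0)=-270, psi_qq(2)=270, psi_qq(3)=-540.
Local minima occur where both diagonal entries positive: (-1, -1), (-1, 2), (3, -1), (3, 2). Count: 4.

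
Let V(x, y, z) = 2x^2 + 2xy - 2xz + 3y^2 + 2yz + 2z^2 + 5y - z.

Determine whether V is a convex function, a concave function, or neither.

V is quadratic, so its Hessian is the constant matrix H = [[4, 2, -2], [2, 6, 2], [-2, 2, 4]].
Leading principal minors: 4, 20, 24.
All positive ⇒ H ≻ 0 ⇒ convex.

convex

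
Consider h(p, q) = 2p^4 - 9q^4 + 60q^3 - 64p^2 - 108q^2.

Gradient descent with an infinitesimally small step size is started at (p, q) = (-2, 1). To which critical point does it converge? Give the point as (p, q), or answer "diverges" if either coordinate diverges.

(-4, 2)

h is separable, so gradient descent decouples: p follows -∂h/∂p, q follows -∂h/∂q.
∂h/∂p = 8p(p - 4)(p + 4); at p=-2 this is 192, so p decreases.
∂h/∂q = -36q(q - 3)(q - 2); at q=1 this is -72, so q increases.
p converges to its nearest critical value -4 (a local min of the p-part); q converges to 2. The iterate converges to (-4, 2).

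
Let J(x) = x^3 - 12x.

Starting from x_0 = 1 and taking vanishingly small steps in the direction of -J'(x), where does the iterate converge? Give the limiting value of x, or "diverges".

J'(x) = 3(x - 2)(x + 2), so J'(1) = -9.
Gradient descent moves in the -J' direction, i.e. x is increasing.
The nearest critical point in that direction is x = 2, where J'' = 12 > 0 (a local minimum). The iterate converges there.

2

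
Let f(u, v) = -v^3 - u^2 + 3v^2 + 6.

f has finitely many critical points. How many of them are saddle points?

f separates as a function of u plus a function of v, so ∇f=0 decouples.
∂f/∂u = -2u = 0 at u ∈ {0}; ∂f/∂v = -3v(v - 2) = 0 at v ∈ {0, 2}.
The Hessian is diagonal: diag(f_uu, f_vv). Second derivatives: f_uu(0)=-2; f_vv(0)=6, f_vv(2)=-6.
Saddle points occur where the two diagonal entries have opposite signs: (0, 0). Count: 1.

1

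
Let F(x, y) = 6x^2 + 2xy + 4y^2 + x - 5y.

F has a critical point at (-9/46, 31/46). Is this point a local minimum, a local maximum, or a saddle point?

local minimum

The Hessian of F is constant: H = [[12, 2], [2, 8]].
det(H) = 12·8 − 2² = 92.
det(H) > 0 and tr(H) = 20 > 0, so H is positive definite and the point is a local minimum.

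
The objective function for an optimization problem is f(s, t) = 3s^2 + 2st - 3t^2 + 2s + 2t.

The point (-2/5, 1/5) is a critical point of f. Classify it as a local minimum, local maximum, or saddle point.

saddle point

The Hessian of f is constant: H = [[6, 2], [2, -6]].
det(H) = 6·(-6) − 2² = -40.
Since det(H) < 0, H is indefinite and the critical point is a saddle point.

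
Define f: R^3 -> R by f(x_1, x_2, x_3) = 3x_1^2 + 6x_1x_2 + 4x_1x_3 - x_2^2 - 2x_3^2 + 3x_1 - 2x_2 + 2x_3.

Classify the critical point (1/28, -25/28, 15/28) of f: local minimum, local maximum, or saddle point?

The Hessian is constant: H = [[6, 6, 4], [6, -2, 0], [4, 0, -4]].
Leading principal minors: Δ₁ = 6, Δ₂ = -48, Δ₃ = 224.
The minors fit neither the all-positive nor the alternating-sign pattern, so H is indefinite: a saddle point.

saddle point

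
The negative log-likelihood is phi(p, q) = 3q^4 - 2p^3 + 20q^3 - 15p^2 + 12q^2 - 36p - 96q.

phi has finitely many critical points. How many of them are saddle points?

phi separates as a function of p plus a function of q, so ∇phi=0 decouples.
∂phi/∂p = -6(p + 2)(p + 3) = 0 at p ∈ {-3, -2}; ∂phi/∂q = 12(q - 1)(q + 2)(q + 4) = 0 at q ∈ {-4, -2, 1}.
The Hessian is diagonal: diag(phi_pp, phi_qq). Second derivatives: phi_pp(-3)=6, phi_pp(-2)=-6; phi_qq(-4)=120, phi_qq(-2)=-72, phi_qq(1)=180.
Saddle points occur where the two diagonal entries have opposite signs: (-3, -2), (-2, -4), (-2, 1). Count: 3.

3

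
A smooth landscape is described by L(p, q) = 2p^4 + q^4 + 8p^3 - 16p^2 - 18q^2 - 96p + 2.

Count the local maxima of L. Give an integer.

1

L separates as a function of p plus a function of q, so ∇L=0 decouples.
∂L/∂p = 8(p - 2)(p + 2)(p + 3) = 0 at p ∈ {-3, -2, 2}; ∂L/∂q = 4q(q - 3)(q + 3) = 0 at q ∈ {-3, 0, 3}.
The Hessian is diagonal: diag(L_pp, L_qq). Second derivatives: L_pp(-3)=40, L_pp(-2)=-32, L_pp(2)=160; L_qq(-3)=72, L_qq(0)=-36, L_qq(3)=72.
Local maxima occur where both diagonal entries negative: (-2, 0). Count: 1.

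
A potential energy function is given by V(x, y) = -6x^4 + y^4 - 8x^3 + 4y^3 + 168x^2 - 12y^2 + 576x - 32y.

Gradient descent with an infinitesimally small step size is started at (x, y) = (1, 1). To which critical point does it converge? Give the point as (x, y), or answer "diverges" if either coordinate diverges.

V is separable, so gradient descent decouples: x follows -∂V/∂x, y follows -∂V/∂y.
∂V/∂x = -24(x - 4)(x + 2)(x + 3); at x=1 this is 864, so x decreases.
∂V/∂y = 4(y - 2)(y + 1)(y + 4); at y=1 this is -40, so y increases.
x converges to its nearest critical value -2 (a local min of the x-part); y converges to 2. The iterate converges to (-2, 2).

(-2, 2)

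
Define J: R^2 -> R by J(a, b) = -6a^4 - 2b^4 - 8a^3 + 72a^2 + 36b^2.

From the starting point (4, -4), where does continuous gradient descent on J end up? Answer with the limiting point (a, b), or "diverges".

J is separable, so gradient descent decouples: a follows -∂J/∂a, b follows -∂J/∂b.
∂J/∂a = -24a(a - 2)(a + 3); at a=4 this is -1344, so a increases.
∂J/∂b = -8b(b - 3)(b + 3); at b=-4 this is 224, so b decreases.
The a-coordinate has no critical point in that direction and runs off to infinity.

diverges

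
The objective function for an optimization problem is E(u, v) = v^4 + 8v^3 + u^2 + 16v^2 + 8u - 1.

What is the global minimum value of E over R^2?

E(u,v) separates as P(u) + Q(v) − 1, so its minimum is min P + min Q − 1.
P'(u) = 2u + 8 vanishes at u ∈ {-4}; Q'(v) = 4v(v + 2)(v + 4) vanishes at v ∈ {-4, -2, 0}.
Local minima of P (where P''>0): P(-4)=-16. Local minima of Q: Q(-4)=0, Q(0)=0.
So the global minimum of E is P(-4) + Q(-4) − 1 = -16 + 0 − 1 = -17, attained at (-4, -4).

-17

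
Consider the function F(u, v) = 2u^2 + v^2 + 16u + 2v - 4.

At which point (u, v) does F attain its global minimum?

F(u,v) separates as P(u) + Q(v) − 4, so its minimum is min P + min Q − 4.
P'(u) = 4u + 16 vanishes at u ∈ {-4}; Q'(v) = 2v + 2 vanishes at v ∈ {-1}.
Local minima of P (where P''>0): P(-4)=-32. Local minima of Q: Q(-1)=-1.
So the global minimum of F is P(-4) + Q(-1) − 4 = -32 − 1 − 4 = -37, attained at (-4, -1).

(-4, -1)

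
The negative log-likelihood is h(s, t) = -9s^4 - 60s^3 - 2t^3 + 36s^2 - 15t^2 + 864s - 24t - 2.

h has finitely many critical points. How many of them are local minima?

1

h separates as a function of s plus a function of t, so ∇h=0 decouples.
∂h/∂s = -36(s - 2)(s + 3)(s + 4) = 0 at s ∈ {-4, -3, 2}; ∂h/∂t = -6(t + 1)(t + 4) = 0 at t ∈ {-4, -1}.
The Hessian is diagonal: diag(h_ss, h_tt). Second derivatives: h_ss(-4)=-216, h_ss(-3)=180, h_ss(2)=-1080; h_tt(-4)=18, h_tt(-1)=-18.
Local minima occur where both diagonal entries positive: (-3, -4). Count: 1.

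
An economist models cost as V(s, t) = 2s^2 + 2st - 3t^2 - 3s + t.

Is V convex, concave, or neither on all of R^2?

V is quadratic, so its Hessian is the constant matrix H = [[4, 2], [2, -6]].
det(H) = -28, tr(H) = -2.
det(H) < 0, so H is indefinite: neither convex nor concave.

neither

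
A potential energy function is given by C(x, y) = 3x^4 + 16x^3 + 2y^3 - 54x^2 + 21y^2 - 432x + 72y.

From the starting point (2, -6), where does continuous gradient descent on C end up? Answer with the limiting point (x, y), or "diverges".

C is separable, so gradient descent decouples: x follows -∂C/∂x, y follows -∂C/∂y.
∂C/∂x = 12(x - 3)(x + 3)(x + 4); at x=2 this is -360, so x increases.
∂C/∂y = 6(y + 3)(y + 4); at y=-6 this is 36, so y decreases.
The y-coordinate has no critical point in that direction and runs off to infinity.

diverges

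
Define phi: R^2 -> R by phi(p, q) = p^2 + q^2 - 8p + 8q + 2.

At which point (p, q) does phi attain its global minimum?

phi(p,q) separates as A(p) + B(q) + 2, so its minimum is min A + min B + 2.
A'(p) = 2p - 8 vanishes at p ∈ {4}; B'(q) = 2q + 8 vanishes at q ∈ {-4}.
Local minima of A (where A''>0): A(4)=-16. Local minima of B: B(-4)=-16.
So the global minimum of phi is A(4) + B(-4) + 2 = -16 − 16 + 2 = -30, attained at (4, -4).

(4, -4)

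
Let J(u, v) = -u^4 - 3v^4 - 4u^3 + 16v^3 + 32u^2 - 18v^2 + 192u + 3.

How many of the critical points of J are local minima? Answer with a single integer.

J separates as a function of u plus a function of v, so ∇J=0 decouples.
∂J/∂u = -4(u - 4)(u + 3)(u + 4) = 0 at u ∈ {-4, -3, 4}; ∂J/∂v = -12v(v - 3)(v - 1) = 0 at v ∈ {0, 1, 3}.
The Hessian is diagonal: diag(J_uu, J_vv). Second derivatives: J_uu(-4)=-32, J_uu(-3)=28, J_uu(4)=-224; J_vv(0)=-36, J_vv(1)=24, J_vv(3)=-72.
Local minima occur where both diagonal entries positive: (-3, 1). Count: 1.

1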